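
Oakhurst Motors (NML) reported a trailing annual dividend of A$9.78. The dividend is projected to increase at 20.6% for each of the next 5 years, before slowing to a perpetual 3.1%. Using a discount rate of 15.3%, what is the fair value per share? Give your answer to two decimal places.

A$159.54

Two-stage DDM. Project D₁…D_5 at 0.206, terminal growth 0.031, discount at r = 0.153.
D_1 = 11.7947
D_2 = 14.2244
D_3 = 17.1546
D_4 = 20.6885
D_5 = 24.9503
Terminal value at t=5: TV = D_6/(r−g) = 25.7237/(0.153−0.031) = 210.8503
P₀ = 11.7947/(1+0.153)^1 + 14.2244/(1+0.153)^2 + 17.1546/(1+0.153)^3 + 20.6885/(1+0.153)^4 + 24.9503/(1+0.153)^5 + 210.8503/(1+0.153)^5 = 159.5443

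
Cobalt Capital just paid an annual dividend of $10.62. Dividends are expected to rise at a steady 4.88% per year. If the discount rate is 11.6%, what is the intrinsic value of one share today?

Gordon growth model: P₀ = D₁/(r − g). D₁ = 10.62 × (1 + 0.0488) = 11.1383.
P₀ = 11.1383 / (0.116 − 0.0488) = 11.1383 / 0.0672 = 165.7479

$165.75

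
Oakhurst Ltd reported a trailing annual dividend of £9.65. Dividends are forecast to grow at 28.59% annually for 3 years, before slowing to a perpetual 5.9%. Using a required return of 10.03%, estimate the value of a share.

£434.83

Two-stage DDM. Project D₁…D_3 at 0.2859, terminal growth 0.059, discount at r = 0.1003.
D_1 = 12.4089
D_2 = 15.9566
D_3 = 20.5187
Terminal value at t=3: TV = D_4/(r−g) = 21.7293/(0.1003−0.059) = 526.1321
P₀ = 12.4089/(1+0.1003)^1 + 15.9566/(1+0.1003)^2 + 20.5187/(1+0.1003)^3 + 526.1321/(1+0.1003)^3 = 434.8289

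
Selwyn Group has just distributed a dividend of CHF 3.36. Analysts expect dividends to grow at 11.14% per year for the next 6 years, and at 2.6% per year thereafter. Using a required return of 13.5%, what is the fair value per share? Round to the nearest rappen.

Two-stage DDM. Project D₁…D_6 at 0.1114, terminal growth 0.026, discount at r = 0.135.
D_1 = 3.7343
D_2 = 4.1503
D_3 = 4.6126
D_4 = 5.1265
D_5 = 5.6976
D_6 = 6.3323
Terminal value at t=6: TV = D_7/(r−g) = 6.4969/(0.135−0.026) = 59.6050
P₀ = 3.7343/(1+0.135)^1 + 4.1503/(1+0.135)^2 + 4.6126/(1+0.135)^3 + 5.1265/(1+0.135)^4 + 5.6976/(1+0.135)^5 + 6.3323/(1+0.135)^6 + 59.6050/(1+0.135)^6 = 46.6236

CHF 46.62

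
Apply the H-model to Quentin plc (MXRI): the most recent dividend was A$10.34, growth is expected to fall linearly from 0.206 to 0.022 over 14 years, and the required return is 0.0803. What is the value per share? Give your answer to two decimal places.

H-model: P₀ = D₀[(1+g_L) + H(g_S−g_L)]/(r−g_L), with H = 14/2 = 7.
P₀ = 10.34 × [(1+0.022) + 7×(0.206−0.022)] / (0.0803−0.022)
   = 10.34 × 2.3100 / 0.0583 = 409.6981

A$409.70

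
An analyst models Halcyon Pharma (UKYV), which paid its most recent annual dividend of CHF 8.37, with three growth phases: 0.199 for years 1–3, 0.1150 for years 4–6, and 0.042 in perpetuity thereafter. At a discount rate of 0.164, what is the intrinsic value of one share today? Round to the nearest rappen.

CHF 120.52

Three-stage DDM. Project D₁…D_6; terminal Gordon value at t=6 with g = 0.042; discount at r = 0.164.
D_1 = 10.0356
D_2 = 12.0327
D_3 = 14.4272
D_4 = 16.0864
D_5 = 17.9363
D_6 = 19.9990
TV_6 = 20.8389/(0.164−0.042) = 170.8109
P₀ = Σ Dₜ/(1+r)ᵗ + TV_6/(1+r)^6 = 120.5228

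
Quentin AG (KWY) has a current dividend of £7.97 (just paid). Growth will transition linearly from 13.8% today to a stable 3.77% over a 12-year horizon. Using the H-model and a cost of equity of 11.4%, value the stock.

£171.26

H-model: P₀ = D₀[(1+g_L) + H(g_S−g_L)]/(r−g_L), with H = 12/2 = 6.
P₀ = 7.97 × [(1+0.0377) + 6×(0.138−0.0377)] / (0.114−0.0377)
   = 7.97 × 1.6395 / 0.0763 = 171.2558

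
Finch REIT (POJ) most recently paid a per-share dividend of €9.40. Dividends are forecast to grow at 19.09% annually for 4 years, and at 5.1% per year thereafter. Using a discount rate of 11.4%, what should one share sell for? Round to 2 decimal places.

Two-stage DDM. Project D₁…D_4 at 0.1909, terminal growth 0.051, discount at r = 0.114.
D_1 = 11.1945
D_2 = 13.3315
D_3 = 15.8765
D_4 = 18.9073
Terminal value at t=4: TV = D_5/(r−g) = 19.8716/(0.114−0.051) = 315.4214
P₀ = 11.1945/(1+0.114)^1 + 13.3315/(1+0.114)^2 + 15.8765/(1+0.114)^3 + 18.9073/(1+0.114)^4 + 315.4214/(1+0.114)^4 = 249.3621

€249.36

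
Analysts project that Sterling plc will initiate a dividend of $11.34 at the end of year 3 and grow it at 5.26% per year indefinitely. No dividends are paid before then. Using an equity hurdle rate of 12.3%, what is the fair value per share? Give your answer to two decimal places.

Deferred-dividend DDM. At t=2 the remaining stream is a growing perpetuity with first payment D_3 = 11.34.
V_2 = D_3/(r−g) = 11.34/(0.123−0.0526) = 161.0795
P₀ = V_2/(1+r)^2 = 161.0795/(1+0.123)^2 = 127.7265

$127.73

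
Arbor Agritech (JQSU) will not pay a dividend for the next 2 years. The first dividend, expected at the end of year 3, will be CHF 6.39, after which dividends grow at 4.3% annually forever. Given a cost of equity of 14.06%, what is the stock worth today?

CHF 50.33

Deferred-dividend DDM. At t=2 the remaining stream is a growing perpetuity with first payment D_3 = 6.39.
V_2 = D_3/(r−g) = 6.39/(0.1406−0.043) = 65.4713
P₀ = V_2/(1+r)^2 = 65.4713/(1+0.1406)^2 = 50.3251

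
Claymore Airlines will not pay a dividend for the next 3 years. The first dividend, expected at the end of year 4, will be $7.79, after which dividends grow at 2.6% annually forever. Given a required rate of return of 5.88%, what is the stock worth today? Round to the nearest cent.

Deferred-dividend DDM. At t=3 the remaining stream is a growing perpetuity with first payment D_4 = 7.79.
V_3 = D_4/(r−g) = 7.79/(0.0588−0.026) = 237.5000
P₀ = V_3/(1+r)^3 = 237.5000/(1+0.0588)^3 = 200.0884

$200.09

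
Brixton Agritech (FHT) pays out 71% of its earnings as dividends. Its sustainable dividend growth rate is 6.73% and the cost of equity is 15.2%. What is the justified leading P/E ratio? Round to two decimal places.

8.38

Justified leading P/E = b/(r−g) = 0.71/(0.152−0.0673) = 8.3825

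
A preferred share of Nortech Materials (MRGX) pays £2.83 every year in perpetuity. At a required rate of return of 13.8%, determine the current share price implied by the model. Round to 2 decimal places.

Zero-growth DDM (perpetuity): P₀ = D/r = 2.83 / 0.138 = 20.5072

£20.51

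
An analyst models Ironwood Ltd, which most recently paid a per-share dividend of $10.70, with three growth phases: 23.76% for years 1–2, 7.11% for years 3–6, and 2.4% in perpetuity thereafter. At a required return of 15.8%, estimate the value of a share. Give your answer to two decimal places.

Three-stage DDM. Project D₁…D_6; terminal Gordon value at t=6 with g = 0.024; discount at r = 0.158.
D_1 = 13.2423
D_2 = 16.3887
D_3 = 17.5539
D_4 = 18.8020
D_5 = 20.1388
D_6 = 21.5707
TV_6 = 22.0884/(0.158−0.024) = 164.8389
P₀ = Σ Dₜ/(1+r)ᵗ + TV_6/(1+r)^6 = 132.3957

$132.40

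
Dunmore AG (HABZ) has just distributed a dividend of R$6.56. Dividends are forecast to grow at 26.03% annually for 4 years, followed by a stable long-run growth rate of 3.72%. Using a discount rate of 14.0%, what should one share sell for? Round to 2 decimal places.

R$132.80

Two-stage DDM. Project D₁…D_4 at 0.2603, terminal growth 0.0372, discount at r = 0.14.
D_1 = 8.2676
D_2 = 10.4196
D_3 = 13.1318
D_4 = 16.5501
Terminal value at t=4: TV = D_5/(r−g) = 17.1657/(0.14−0.0372) = 166.9817
P₀ = 8.2676/(1+0.14)^1 + 10.4196/(1+0.14)^2 + 13.1318/(1+0.14)^3 + 16.5501/(1+0.14)^4 + 166.9817/(1+0.14)^4 = 132.7990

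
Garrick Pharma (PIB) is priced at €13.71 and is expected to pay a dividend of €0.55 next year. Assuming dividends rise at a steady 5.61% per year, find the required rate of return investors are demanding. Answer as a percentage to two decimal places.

Rearranging the constant-growth DDM: r = D₁/P₀ + g.
r = 0.5500 / 13.71 + 0.0561 = 0.04012 + 0.0561 = 0.09622

9.62%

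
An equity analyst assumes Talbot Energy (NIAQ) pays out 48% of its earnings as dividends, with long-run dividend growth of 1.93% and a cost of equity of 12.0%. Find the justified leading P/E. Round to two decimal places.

4.77

Justified leading P/E = b/(r−g) = 0.48/(0.12−0.0193) = 4.7666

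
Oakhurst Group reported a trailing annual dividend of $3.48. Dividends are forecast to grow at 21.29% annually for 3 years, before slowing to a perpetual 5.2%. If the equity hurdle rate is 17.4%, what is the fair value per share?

Two-stage DDM. Project D₁…D_3 at 0.2129, terminal growth 0.052, discount at r = 0.174.
D_1 = 4.2209
D_2 = 5.1195
D_3 = 6.2095
Terminal value at t=3: TV = D_4/(r−g) = 6.5324/(0.174−0.052) = 53.5439
P₀ = 4.2209/(1+0.174)^1 + 5.1195/(1+0.174)^2 + 6.2095/(1+0.174)^3 + 53.5439/(1+0.174)^3 = 44.2380

$44.24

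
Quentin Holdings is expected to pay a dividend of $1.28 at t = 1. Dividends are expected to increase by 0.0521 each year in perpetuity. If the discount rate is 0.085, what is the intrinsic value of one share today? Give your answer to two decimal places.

Gordon growth model: P₀ = D₁/(r − g), with D₁ = 1.28 given directly.
P₀ = 1.2800 / (0.085 − 0.0521) = 1.2800 / 0.0329 = 38.9058

$38.91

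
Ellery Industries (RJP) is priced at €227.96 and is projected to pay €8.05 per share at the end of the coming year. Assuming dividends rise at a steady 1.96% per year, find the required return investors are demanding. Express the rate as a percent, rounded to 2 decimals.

Rearranging the constant-growth DDM: r = D₁/P₀ + g.
r = 8.0500 / 227.96 + 0.0196 = 0.03531 + 0.0196 = 0.05491

5.49%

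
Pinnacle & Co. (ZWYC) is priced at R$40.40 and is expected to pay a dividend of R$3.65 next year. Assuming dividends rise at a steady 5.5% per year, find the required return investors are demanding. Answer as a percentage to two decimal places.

Rearranging the constant-growth DDM: r = D₁/P₀ + g.
r = 3.6500 / 40.40 + 0.055 = 0.09035 + 0.055 = 0.14535

14.53%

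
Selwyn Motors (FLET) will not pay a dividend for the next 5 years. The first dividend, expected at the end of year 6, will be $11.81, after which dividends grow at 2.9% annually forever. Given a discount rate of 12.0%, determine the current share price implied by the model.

Deferred-dividend DDM. At t=5 the remaining stream is a growing perpetuity with first payment D_6 = 11.81.
V_5 = D_6/(r−g) = 11.81/(0.12−0.029) = 129.7802
P₀ = V_5/(1+r)^5 = 129.7802/(1+0.12)^5 = 73.6408

$73.64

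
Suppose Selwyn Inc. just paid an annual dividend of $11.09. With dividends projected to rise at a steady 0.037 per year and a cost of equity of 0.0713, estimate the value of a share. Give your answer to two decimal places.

Gordon growth model: P₀ = D₁/(r − g). D₁ = 11.09 × (1 + 0.037) = 11.5003.
P₀ = 11.5003 / (0.0713 − 0.037) = 11.5003 / 0.0343 = 335.2866

$335.29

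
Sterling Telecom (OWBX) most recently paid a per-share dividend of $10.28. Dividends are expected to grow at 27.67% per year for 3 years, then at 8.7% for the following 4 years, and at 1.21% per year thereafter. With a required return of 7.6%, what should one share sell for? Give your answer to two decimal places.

Three-stage DDM. Project D₁…D_7; terminal Gordon value at t=7 with g = 0.0121; discount at r = 0.076.
D_1 = 13.1245
D_2 = 16.7560
D_3 = 21.3924
D_4 = 23.2535
D_5 = 25.2766
D_6 = 27.4757
D_7 = 29.8661
TV_7 = 30.2274/(0.076−0.0121) = 473.0428
P₀ = Σ Dₜ/(1+r)ᵗ + TV_7/(1+r)^7 = 397.5831

$397.58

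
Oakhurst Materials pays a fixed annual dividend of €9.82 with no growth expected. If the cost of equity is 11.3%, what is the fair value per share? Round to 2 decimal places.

Zero-growth DDM (perpetuity): P₀ = D/r = 9.82 / 0.113 = 86.9027

€86.90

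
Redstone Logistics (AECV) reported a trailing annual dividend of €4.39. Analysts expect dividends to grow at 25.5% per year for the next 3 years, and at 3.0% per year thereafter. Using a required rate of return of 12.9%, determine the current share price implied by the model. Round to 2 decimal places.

€79.07

Two-stage DDM. Project D₁…D_3 at 0.255, terminal growth 0.03, discount at r = 0.129.
D_1 = 5.5094
D_2 = 6.9144
D_3 = 8.6775
Terminal value at t=3: TV = D_4/(r−g) = 8.9378/(0.129−0.03) = 90.2813
P₀ = 5.5094/(1+0.129)^1 + 6.9144/(1+0.129)^2 + 8.6775/(1+0.129)^3 + 90.2813/(1+0.129)^3 = 79.0703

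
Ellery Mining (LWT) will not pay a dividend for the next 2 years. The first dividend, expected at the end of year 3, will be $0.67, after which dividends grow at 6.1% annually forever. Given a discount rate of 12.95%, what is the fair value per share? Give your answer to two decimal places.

Deferred-dividend DDM. At t=2 the remaining stream is a growing perpetuity with first payment D_3 = 0.67.
V_2 = D_3/(r−g) = 0.67/(0.1295−0.061) = 9.7810
P₀ = V_2/(1+r)^2 = 9.7810/(1+0.1295)^2 = 7.6668

$7.67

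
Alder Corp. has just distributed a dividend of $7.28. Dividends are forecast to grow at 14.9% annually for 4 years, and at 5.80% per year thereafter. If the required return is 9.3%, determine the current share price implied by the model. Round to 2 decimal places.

Two-stage DDM. Project D₁…D_4 at 0.149, terminal growth 0.058, discount at r = 0.093.
D_1 = 8.3647
D_2 = 9.6111
D_3 = 11.0431
D_4 = 12.6885
Terminal value at t=4: TV = D_5/(r−g) = 13.4245/(0.093−0.058) = 383.5563
P₀ = 8.3647/(1+0.093)^1 + 9.6111/(1+0.093)^2 + 11.0431/(1+0.093)^3 + 12.6885/(1+0.093)^4 + 383.5563/(1+0.093)^4 = 301.7960

$301.80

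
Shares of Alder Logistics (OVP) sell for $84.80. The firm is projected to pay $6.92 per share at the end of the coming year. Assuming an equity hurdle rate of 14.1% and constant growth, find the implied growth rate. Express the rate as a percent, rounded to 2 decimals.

From P₀ = D₁/(r − g), the implied growth is g = r − D₁/P₀.
g = 0.141 − 6.92/84.80 = 0.141 − 0.08160 = 0.05940

5.94%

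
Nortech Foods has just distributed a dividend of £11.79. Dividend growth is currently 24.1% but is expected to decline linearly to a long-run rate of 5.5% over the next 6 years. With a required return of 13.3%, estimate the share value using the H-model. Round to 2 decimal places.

£243.81

H-model: P₀ = D₀[(1+g_L) + H(g_S−g_L)]/(r−g_L), with H = 6/2 = 3.
P₀ = 11.79 × [(1+0.055) + 3×(0.241−0.055)] / (0.133−0.055)
   = 11.79 × 1.6130 / 0.078 = 243.8112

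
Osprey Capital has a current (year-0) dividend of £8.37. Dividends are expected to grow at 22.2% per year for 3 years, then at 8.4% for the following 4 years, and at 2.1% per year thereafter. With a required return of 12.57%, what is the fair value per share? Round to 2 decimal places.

£158.44

Three-stage DDM. Project D₁…D_7; terminal Gordon value at t=7 with g = 0.021; discount at r = 0.1257.
D_1 = 10.2281
D_2 = 12.4988
D_3 = 15.2735
D_4 = 16.5565
D_5 = 17.9472
D_6 = 19.4548
D_7 = 21.0890
TV_7 = 21.5319/(0.1257−0.021) = 205.6531
P₀ = Σ Dₜ/(1+r)ᵗ + TV_7/(1+r)^7 = 158.4421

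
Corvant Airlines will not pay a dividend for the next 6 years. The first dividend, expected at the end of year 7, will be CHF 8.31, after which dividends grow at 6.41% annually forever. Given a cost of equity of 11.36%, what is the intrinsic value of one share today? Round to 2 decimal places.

Deferred-dividend DDM. At t=6 the remaining stream is a growing perpetuity with first payment D_7 = 8.31.
V_6 = D_7/(r−g) = 8.31/(0.1136−0.0641) = 167.8788
P₀ = V_6/(1+r)^6 = 167.8788/(1+0.1136)^6 = 88.0279

CHF 88.03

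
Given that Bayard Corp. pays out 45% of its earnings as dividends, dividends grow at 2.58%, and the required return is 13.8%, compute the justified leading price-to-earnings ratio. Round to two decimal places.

4.01

Justified leading P/E = b/(r−g) = 0.45/(0.138−0.0258) = 4.0107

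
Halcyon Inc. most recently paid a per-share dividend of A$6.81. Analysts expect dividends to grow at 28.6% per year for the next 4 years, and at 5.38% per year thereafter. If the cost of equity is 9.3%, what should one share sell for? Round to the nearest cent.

Two-stage DDM. Project D₁…D_4 at 0.286, terminal growth 0.0538, discount at r = 0.093.
D_1 = 8.7577
D_2 = 11.2624
D_3 = 14.4834
D_4 = 18.6256
Terminal value at t=4: TV = D_5/(r−g) = 19.6277/(0.093−0.0538) = 500.7064
P₀ = 8.7577/(1+0.093)^1 + 11.2624/(1+0.093)^2 + 14.4834/(1+0.093)^3 + 18.6256/(1+0.093)^4 + 500.7064/(1+0.093)^4 = 392.4171

A$392.42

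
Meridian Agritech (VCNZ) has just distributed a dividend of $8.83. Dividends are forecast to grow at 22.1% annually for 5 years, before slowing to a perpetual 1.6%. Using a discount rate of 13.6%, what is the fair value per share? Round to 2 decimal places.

Two-stage DDM. Project D₁…D_5 at 0.221, terminal growth 0.016, discount at r = 0.136.
D_1 = 10.7814
D_2 = 13.1641
D_3 = 16.0734
D_4 = 19.6256
D_5 = 23.9629
Terminal value at t=5: TV = D_6/(r−g) = 24.3463/(0.136−0.016) = 202.8857
P₀ = 10.7814/(1+0.136)^1 + 13.1641/(1+0.136)^2 + 16.0734/(1+0.136)^3 + 19.6256/(1+0.136)^4 + 23.9629/(1+0.136)^5 + 202.8857/(1+0.136)^5 = 162.3471

$162.35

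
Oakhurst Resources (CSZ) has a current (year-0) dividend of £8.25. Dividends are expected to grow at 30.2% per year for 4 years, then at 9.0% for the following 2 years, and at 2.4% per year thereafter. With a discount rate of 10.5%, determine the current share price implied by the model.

£277.34

Three-stage DDM. Project D₁…D_6; terminal Gordon value at t=6 with g = 0.024; discount at r = 0.105.
D_1 = 10.7415
D_2 = 13.9854
D_3 = 18.2090
D_4 = 23.7082
D_5 = 25.8419
D_6 = 28.1677
TV_6 = 28.8437/(0.105−0.024) = 356.0950
P₀ = Σ Dₜ/(1+r)ᵗ + TV_6/(1+r)^6 = 277.3420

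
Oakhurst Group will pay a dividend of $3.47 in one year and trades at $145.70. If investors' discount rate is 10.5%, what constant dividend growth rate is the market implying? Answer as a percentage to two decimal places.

From P₀ = D₁/(r − g), the implied growth is g = r − D₁/P₀.
g = 0.105 − 3.47/145.70 = 0.105 − 0.02382 = 0.08118

8.12%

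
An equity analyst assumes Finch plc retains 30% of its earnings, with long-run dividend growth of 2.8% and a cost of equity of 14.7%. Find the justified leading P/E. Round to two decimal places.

Payout ratio b = 1 − 0.30 = 0.70.
Justified leading P/E = b/(r−g) = 0.70/(0.147−0.028) = 5.8824

5.88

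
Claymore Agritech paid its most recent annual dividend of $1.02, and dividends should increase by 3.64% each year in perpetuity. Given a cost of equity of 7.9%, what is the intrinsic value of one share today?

Gordon growth model: P₀ = D₁/(r − g). D₁ = 1.02 × (1 + 0.0364) = 1.0571.
P₀ = 1.0571 / (0.079 − 0.0364) = 1.0571 / 0.0426 = 24.8152

$24.82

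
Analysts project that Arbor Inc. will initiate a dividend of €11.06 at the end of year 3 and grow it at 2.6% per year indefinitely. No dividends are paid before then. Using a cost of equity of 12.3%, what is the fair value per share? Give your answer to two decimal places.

€90.41

Deferred-dividend DDM. At t=2 the remaining stream is a growing perpetuity with first payment D_3 = 11.06.
V_2 = D_3/(r−g) = 11.06/(0.123−0.026) = 114.0206
P₀ = V_2/(1+r)^2 = 114.0206/(1+0.123)^2 = 90.4115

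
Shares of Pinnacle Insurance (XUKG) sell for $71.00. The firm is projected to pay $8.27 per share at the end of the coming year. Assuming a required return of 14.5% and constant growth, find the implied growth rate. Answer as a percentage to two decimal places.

2.85%

From P₀ = D₁/(r − g), the implied growth is g = r − D₁/P₀.
g = 0.145 − 8.27/71.00 = 0.145 − 0.11648 = 0.02852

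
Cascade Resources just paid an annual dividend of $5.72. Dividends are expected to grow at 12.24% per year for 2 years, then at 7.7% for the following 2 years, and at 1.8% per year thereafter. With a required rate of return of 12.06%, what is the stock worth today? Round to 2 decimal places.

Three-stage DDM. Project D₁…D_4; terminal Gordon value at t=4 with g = 0.018; discount at r = 0.1206.
D_1 = 6.4201
D_2 = 7.2060
D_3 = 7.7608
D_4 = 8.3584
TV_4 = 8.5088/(0.1206−0.018) = 82.9322
P₀ = Σ Dₜ/(1+r)ᵗ + TV_4/(1+r)^4 = 74.8754

$74.88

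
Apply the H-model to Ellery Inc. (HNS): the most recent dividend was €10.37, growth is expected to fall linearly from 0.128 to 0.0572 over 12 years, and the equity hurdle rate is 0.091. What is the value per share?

€454.68

H-model: P₀ = D₀[(1+g_L) + H(g_S−g_L)]/(r−g_L), with H = 12/2 = 6.
P₀ = 10.37 × [(1+0.0572) + 6×(0.128−0.0572)] / (0.091−0.0572)
   = 10.37 × 1.4820 / 0.0338 = 454.6846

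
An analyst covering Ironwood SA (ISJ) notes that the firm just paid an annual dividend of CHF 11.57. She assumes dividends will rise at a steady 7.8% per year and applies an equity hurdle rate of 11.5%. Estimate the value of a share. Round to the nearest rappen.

CHF 337.09

Gordon growth model: P₀ = D₁/(r − g). D₁ = 11.57 × (1 + 0.078) = 12.4725.
P₀ = 12.4725 / (0.115 − 0.078) = 12.4725 / 0.037 = 337.0935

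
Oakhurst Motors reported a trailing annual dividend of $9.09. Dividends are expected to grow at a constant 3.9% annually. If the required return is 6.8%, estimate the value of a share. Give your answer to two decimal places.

Gordon growth model: P₀ = D₁/(r − g). D₁ = 9.09 × (1 + 0.039) = 9.4445.
P₀ = 9.4445 / (0.068 − 0.039) = 9.4445 / 0.029 = 325.6728

$325.67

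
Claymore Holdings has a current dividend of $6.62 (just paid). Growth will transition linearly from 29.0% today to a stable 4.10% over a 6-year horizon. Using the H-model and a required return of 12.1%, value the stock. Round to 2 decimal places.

H-model: P₀ = D₀[(1+g_L) + H(g_S−g_L)]/(r−g_L), with H = 6/2 = 3.
P₀ = 6.62 × [(1+0.041) + 3×(0.29−0.041)] / (0.121−0.041)
   = 6.62 × 1.7880 / 0.08 = 147.9570

$147.96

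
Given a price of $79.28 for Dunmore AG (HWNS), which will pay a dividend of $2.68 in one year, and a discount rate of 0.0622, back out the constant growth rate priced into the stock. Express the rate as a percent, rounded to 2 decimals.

2.84%

From P₀ = D₁/(r − g), the implied growth is g = r − D₁/P₀.
g = 0.0622 − 2.68/79.28 = 0.0622 − 0.03380 = 0.02840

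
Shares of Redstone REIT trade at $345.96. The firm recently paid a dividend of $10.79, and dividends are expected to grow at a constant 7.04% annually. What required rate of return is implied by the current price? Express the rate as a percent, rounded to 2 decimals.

Rearranging the constant-growth DDM: r = D₁/P₀ + g.
D₁ = 10.79 × (1 + 0.0704) = 11.5496.
r = 11.5496 / 345.96 + 0.0704 = 0.03338 + 0.0704 = 0.10378

10.38%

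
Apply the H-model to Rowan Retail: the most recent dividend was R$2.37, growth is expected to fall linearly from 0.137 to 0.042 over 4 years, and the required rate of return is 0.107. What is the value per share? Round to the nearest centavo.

R$44.92

H-model: P₀ = D₀[(1+g_L) + H(g_S−g_L)]/(r−g_L), with H = 4/2 = 2.
P₀ = 2.37 × [(1+0.042) + 2×(0.137−0.042)] / (0.107−0.042)
   = 2.37 × 1.2320 / 0.065 = 44.9206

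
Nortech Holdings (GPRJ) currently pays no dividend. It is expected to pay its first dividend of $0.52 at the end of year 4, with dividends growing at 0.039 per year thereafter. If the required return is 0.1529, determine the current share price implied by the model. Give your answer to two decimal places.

Deferred-dividend DDM. At t=3 the remaining stream is a growing perpetuity with first payment D_4 = 0.52.
V_3 = D_4/(r−g) = 0.52/(0.1529−0.039) = 4.5654
P₀ = V_3/(1+r)^3 = 4.5654/(1+0.1529)^3 = 2.9792

$2.98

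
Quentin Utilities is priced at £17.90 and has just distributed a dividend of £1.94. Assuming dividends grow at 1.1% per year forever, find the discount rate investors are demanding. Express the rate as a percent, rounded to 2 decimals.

Rearranging the constant-growth DDM: r = D₁/P₀ + g.
D₁ = 1.94 × (1 + 0.011) = 1.9613.
r = 1.9613 / 17.90 + 0.011 = 0.10957 + 0.011 = 0.12057

12.06%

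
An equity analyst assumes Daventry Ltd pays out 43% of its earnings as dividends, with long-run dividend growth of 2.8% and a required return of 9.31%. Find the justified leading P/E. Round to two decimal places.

6.61

Justified leading P/E = b/(r−g) = 0.43/(0.0931−0.028) = 6.6052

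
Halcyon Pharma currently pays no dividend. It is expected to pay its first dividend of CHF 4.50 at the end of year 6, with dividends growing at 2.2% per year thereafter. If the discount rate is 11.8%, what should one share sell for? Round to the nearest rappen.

CHF 26.84

Deferred-dividend DDM. At t=5 the remaining stream is a growing perpetuity with first payment D_6 = 4.50.
V_5 = D_6/(r−g) = 4.50/(0.118−0.022) = 46.8750
P₀ = V_5/(1+r)^5 = 46.8750/(1+0.118)^5 = 26.8369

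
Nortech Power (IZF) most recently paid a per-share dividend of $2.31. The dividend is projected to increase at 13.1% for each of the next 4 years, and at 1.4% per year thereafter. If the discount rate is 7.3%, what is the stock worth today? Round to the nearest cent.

Two-stage DDM. Project D₁…D_4 at 0.131, terminal growth 0.014, discount at r = 0.073.
D_1 = 2.6126
D_2 = 2.9549
D_3 = 3.3419
D_4 = 3.7797
Terminal value at t=4: TV = D_5/(r−g) = 3.8327/(0.073−0.014) = 64.9603
P₀ = 2.6126/(1+0.073)^1 + 2.9549/(1+0.073)^2 + 3.3419/(1+0.073)^3 + 3.7797/(1+0.073)^4 + 64.9603/(1+0.073)^4 = 59.5640

$59.56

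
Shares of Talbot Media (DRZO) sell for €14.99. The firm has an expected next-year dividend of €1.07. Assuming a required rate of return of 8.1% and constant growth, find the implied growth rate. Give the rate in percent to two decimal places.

0.96%

From P₀ = D₁/(r − g), the implied growth is g = r − D₁/P₀.
g = 0.081 − 1.07/14.99 = 0.081 − 0.07138 = 0.00962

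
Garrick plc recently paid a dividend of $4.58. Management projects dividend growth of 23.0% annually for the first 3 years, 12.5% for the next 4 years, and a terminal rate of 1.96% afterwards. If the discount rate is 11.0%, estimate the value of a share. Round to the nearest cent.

Three-stage DDM. Project D₁…D_7; terminal Gordon value at t=7 with g = 0.0196; discount at r = 0.11.
D_1 = 5.6334
D_2 = 6.9291
D_3 = 8.5228
D_4 = 9.5881
D_5 = 10.7866
D_6 = 12.1350
D_7 = 13.6518
TV_7 = 13.9194/(0.11−0.0196) = 153.9757
P₀ = Σ Dₜ/(1+r)ᵗ + TV_7/(1+r)^7 = 116.8751

$116.88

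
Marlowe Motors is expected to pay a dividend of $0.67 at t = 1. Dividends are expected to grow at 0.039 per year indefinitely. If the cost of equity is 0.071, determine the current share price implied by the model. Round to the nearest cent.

Gordon growth model: P₀ = D₁/(r − g), with D₁ = 0.67 given directly.
P₀ = 0.6700 / (0.071 − 0.039) = 0.6700 / 0.032 = 20.9375

$20.94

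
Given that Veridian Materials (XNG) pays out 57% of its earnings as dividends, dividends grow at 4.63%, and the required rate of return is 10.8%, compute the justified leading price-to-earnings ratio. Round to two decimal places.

Justified leading P/E = b/(r−g) = 0.57/(0.108−0.0463) = 9.2382

9.24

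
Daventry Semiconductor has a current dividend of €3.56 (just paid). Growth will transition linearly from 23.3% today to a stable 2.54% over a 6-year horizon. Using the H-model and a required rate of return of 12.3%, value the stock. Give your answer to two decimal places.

H-model: P₀ = D₀[(1+g_L) + H(g_S−g_L)]/(r−g_L), with H = 6/2 = 3.
P₀ = 3.56 × [(1+0.0254) + 3×(0.233−0.0254)] / (0.123−0.0254)
   = 3.56 × 1.6482 / 0.0976 = 60.1188

€60.12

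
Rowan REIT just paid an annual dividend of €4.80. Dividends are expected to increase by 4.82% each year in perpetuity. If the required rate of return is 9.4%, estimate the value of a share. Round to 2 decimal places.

€109.86

Gordon growth model: P₀ = D₁/(r − g). D₁ = 4.80 × (1 + 0.0482) = 5.0314.
P₀ = 5.0314 / (0.094 − 0.0482) = 5.0314 / 0.0458 = 109.8550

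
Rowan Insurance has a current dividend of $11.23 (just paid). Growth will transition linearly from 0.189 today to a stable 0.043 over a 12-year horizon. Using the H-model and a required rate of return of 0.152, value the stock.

H-model: P₀ = D₀[(1+g_L) + H(g_S−g_L)]/(r−g_L), with H = 12/2 = 6.
P₀ = 11.23 × [(1+0.043) + 6×(0.189−0.043)] / (0.152−0.043)
   = 11.23 × 1.9190 / 0.109 = 197.7098

$197.71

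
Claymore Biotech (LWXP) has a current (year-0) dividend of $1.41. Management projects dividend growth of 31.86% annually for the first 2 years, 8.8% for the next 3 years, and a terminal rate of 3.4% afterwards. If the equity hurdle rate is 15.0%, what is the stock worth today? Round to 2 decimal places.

$22.45

Three-stage DDM. Project D₁…D_5; terminal Gordon value at t=5 with g = 0.034; discount at r = 0.15.
D_1 = 1.8592
D_2 = 2.4516
D_3 = 2.6673
D_4 = 2.9020
D_5 = 3.1574
TV_5 = 3.2648/(0.15−0.034) = 28.1446
P₀ = Σ Dₜ/(1+r)ᵗ + TV_5/(1+r)^5 = 22.4461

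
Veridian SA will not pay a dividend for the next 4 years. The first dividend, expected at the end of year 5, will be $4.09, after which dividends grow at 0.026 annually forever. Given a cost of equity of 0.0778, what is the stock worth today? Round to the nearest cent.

$58.51

Deferred-dividend DDM. At t=4 the remaining stream is a growing perpetuity with first payment D_5 = 4.09.
V_4 = D_5/(r−g) = 4.09/(0.0778−0.026) = 78.9575
P₀ = V_4/(1+r)^4 = 78.9575/(1+0.0778)^4 = 58.5114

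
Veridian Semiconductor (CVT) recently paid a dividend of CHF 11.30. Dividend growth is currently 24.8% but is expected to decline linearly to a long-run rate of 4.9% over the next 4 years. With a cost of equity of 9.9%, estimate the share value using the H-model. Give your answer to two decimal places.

H-model: P₀ = D₀[(1+g_L) + H(g_S−g_L)]/(r−g_L), with H = 4/2 = 2.
P₀ = 11.30 × [(1+0.049) + 2×(0.248−0.049)] / (0.099−0.049)
   = 11.30 × 1.4470 / 0.05 = 327.0220

CHF 327.02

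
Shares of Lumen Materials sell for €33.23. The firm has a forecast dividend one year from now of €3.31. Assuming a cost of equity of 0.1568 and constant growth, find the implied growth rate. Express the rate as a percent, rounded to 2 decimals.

5.72%

From P₀ = D₁/(r − g), the implied growth is g = r − D₁/P₀.
g = 0.1568 − 3.31/33.23 = 0.1568 − 0.09961 = 0.05719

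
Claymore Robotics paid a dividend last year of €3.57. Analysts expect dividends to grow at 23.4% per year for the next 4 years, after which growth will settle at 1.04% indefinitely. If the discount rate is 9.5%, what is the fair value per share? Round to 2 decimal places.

€88.19

Two-stage DDM. Project D₁…D_4 at 0.234, terminal growth 0.0104, discount at r = 0.095.
D_1 = 4.4054
D_2 = 5.4362
D_3 = 6.7083
D_4 = 8.2781
Terminal value at t=4: TV = D_5/(r−g) = 8.3642/(0.095−0.0104) = 98.8671
P₀ = 4.4054/(1+0.095)^1 + 5.4362/(1+0.095)^2 + 6.7083/(1+0.095)^3 + 8.2781/(1+0.095)^4 + 98.8671/(1+0.095)^4 = 88.1939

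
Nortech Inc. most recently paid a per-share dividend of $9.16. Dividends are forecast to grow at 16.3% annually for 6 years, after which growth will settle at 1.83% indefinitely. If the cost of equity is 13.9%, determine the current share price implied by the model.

$146.74

Two-stage DDM. Project D₁…D_6 at 0.163, terminal growth 0.0183, discount at r = 0.139.
D_1 = 10.6531
D_2 = 12.3895
D_3 = 14.4090
D_4 = 16.7577
D_5 = 19.4892
D_6 = 22.6659
Terminal value at t=6: TV = D_7/(r−g) = 23.0807/(0.139−0.0183) = 191.2239
P₀ = 10.6531/(1+0.139)^1 + 12.3895/(1+0.139)^2 + 14.4090/(1+0.139)^3 + 16.7577/(1+0.139)^4 + 19.4892/(1+0.139)^5 + 22.6659/(1+0.139)^6 + 191.2239/(1+0.139)^6 = 146.7376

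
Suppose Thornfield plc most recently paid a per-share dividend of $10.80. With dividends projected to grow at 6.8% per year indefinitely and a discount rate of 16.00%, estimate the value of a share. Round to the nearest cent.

$125.37

Gordon growth model: P₀ = D₁/(r − g). D₁ = 10.80 × (1 + 0.068) = 11.5344.
P₀ = 11.5344 / (0.16 − 0.068) = 11.5344 / 0.092 = 125.3739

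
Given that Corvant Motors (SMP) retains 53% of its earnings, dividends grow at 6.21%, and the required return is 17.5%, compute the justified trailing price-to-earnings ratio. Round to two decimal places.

Payout ratio b = 1 − 0.53 = 0.47.
Justified trailing P/E = b(1+g)/(r−g) = 0.47×(1+0.0621)/(0.175−0.0621) = 4.4215

4.42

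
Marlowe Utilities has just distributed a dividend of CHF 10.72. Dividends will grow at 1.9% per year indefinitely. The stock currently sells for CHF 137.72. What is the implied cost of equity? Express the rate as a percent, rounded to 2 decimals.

Rearranging the constant-growth DDM: r = D₁/P₀ + g.
D₁ = 10.72 × (1 + 0.019) = 10.9237.
r = 10.9237 / 137.72 + 0.019 = 0.07932 + 0.019 = 0.09832

9.83%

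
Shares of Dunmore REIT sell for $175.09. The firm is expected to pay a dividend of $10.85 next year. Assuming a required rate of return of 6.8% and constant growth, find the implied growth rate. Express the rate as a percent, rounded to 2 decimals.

0.60%

From P₀ = D₁/(r − g), the implied growth is g = r − D₁/P₀.
g = 0.068 − 10.85/175.09 = 0.068 − 0.06197 = 0.00603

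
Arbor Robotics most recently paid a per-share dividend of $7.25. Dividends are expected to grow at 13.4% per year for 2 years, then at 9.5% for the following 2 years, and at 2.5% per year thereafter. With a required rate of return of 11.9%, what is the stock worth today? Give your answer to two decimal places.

Three-stage DDM. Project D₁…D_4; terminal Gordon value at t=4 with g = 0.025; discount at r = 0.119.
D_1 = 8.2215
D_2 = 9.3232
D_3 = 10.2089
D_4 = 11.1787
TV_4 = 11.4582/(0.119−0.025) = 121.8957
P₀ = Σ Dₜ/(1+r)ᵗ + TV_4/(1+r)^4 = 106.9528

$106.95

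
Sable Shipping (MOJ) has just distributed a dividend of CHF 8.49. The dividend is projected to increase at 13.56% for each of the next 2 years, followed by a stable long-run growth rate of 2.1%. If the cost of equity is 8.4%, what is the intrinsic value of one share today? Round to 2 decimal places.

Two-stage DDM. Project D₁…D_2 at 0.1356, terminal growth 0.021, discount at r = 0.084.
D_1 = 9.6412
D_2 = 10.9486
Terminal value at t=2: TV = D_3/(r−g) = 11.1785/(0.084−0.021) = 177.4368
P₀ = 9.6412/(1+0.084)^1 + 10.9486/(1+0.084)^2 + 177.4368/(1+0.084)^2 = 169.2145

CHF 169.21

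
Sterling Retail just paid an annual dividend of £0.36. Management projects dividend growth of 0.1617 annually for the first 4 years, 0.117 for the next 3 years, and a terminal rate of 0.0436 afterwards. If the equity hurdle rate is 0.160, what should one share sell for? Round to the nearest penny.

£5.35

Three-stage DDM. Project D₁…D_7; terminal Gordon value at t=7 with g = 0.0436; discount at r = 0.16.
D_1 = 0.4182
D_2 = 0.4858
D_3 = 0.5644
D_4 = 0.6557
D_5 = 0.7324
D_6 = 0.8181
D_7 = 0.9138
TV_7 = 0.9536/(0.16−0.0436) = 8.1925
P₀ = Σ Dₜ/(1+r)ᵗ + TV_7/(1+r)^7 = 5.3518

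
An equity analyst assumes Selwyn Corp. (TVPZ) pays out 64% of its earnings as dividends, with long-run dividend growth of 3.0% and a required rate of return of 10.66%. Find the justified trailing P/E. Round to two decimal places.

8.61

Justified trailing P/E = b(1+g)/(r−g) = 0.64×(1+0.03)/(0.1066−0.03) = 8.6057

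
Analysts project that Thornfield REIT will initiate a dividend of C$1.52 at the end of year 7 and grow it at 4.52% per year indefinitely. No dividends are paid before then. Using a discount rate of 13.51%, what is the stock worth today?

Deferred-dividend DDM. At t=6 the remaining stream is a growing perpetuity with first payment D_7 = 1.52.
V_6 = D_7/(r−g) = 1.52/(0.1351−0.0452) = 16.9077
P₀ = V_6/(1+r)^6 = 16.9077/(1+0.1351)^6 = 7.9046

C$7.90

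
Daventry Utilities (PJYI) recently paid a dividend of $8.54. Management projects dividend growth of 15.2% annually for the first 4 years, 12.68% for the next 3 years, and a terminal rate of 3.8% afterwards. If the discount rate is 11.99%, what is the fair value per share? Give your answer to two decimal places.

$189.16

Three-stage DDM. Project D₁…D_7; terminal Gordon value at t=7 with g = 0.038; discount at r = 0.1199.
D_1 = 9.8381
D_2 = 11.3335
D_3 = 13.0562
D_4 = 15.0407
D_5 = 16.9479
D_6 = 19.0968
D_7 = 21.5183
TV_7 = 22.3360/(0.1199−0.038) = 272.7230
P₀ = Σ Dₜ/(1+r)ᵗ + TV_7/(1+r)^7 = 189.1633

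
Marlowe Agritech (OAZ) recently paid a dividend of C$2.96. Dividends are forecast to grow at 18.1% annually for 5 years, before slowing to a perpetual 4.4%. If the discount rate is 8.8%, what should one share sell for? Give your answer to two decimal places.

C$124.90

Two-stage DDM. Project D₁…D_5 at 0.181, terminal growth 0.044, discount at r = 0.088.
D_1 = 3.4958
D_2 = 4.1285
D_3 = 4.8757
D_4 = 5.7583
D_5 = 6.8005
Terminal value at t=5: TV = D_6/(r−g) = 7.0997/(0.088−0.044) = 161.3574
P₀ = 3.4958/(1+0.088)^1 + 4.1285/(1+0.088)^2 + 4.8757/(1+0.088)^3 + 5.7583/(1+0.088)^4 + 6.8005/(1+0.088)^5 + 161.3574/(1+0.088)^5 = 124.8952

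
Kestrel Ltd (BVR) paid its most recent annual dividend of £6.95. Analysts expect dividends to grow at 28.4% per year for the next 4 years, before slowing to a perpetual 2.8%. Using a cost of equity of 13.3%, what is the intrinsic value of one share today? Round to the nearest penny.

£150.62

Two-stage DDM. Project D₁…D_4 at 0.284, terminal growth 0.028, discount at r = 0.133.
D_1 = 8.9238
D_2 = 11.4582
D_3 = 14.7123
D_4 = 18.8906
Terminal value at t=4: TV = D_5/(r−g) = 19.4195/(0.133−0.028) = 184.9476
P₀ = 8.9238/(1+0.133)^1 + 11.4582/(1+0.133)^2 + 14.7123/(1+0.133)^3 + 18.8906/(1+0.133)^4 + 184.9476/(1+0.133)^4 = 150.6167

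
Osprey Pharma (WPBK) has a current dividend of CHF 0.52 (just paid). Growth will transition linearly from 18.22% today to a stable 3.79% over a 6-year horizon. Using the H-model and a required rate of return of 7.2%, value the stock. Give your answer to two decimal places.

H-model: P₀ = D₀[(1+g_L) + H(g_S−g_L)]/(r−g_L), with H = 6/2 = 3.
P₀ = 0.52 × [(1+0.0379) + 3×(0.1822−0.0379)] / (0.072−0.0379)
   = 0.52 × 1.4708 / 0.0341 = 22.4286

CHF 22.43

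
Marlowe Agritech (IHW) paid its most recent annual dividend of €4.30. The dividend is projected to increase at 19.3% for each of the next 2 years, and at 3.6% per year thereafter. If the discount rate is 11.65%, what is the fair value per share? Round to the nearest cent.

€72.69

Two-stage DDM. Project D₁…D_2 at 0.193, terminal growth 0.036, discount at r = 0.1165.
D_1 = 5.1299
D_2 = 6.1200
Terminal value at t=2: TV = D_3/(r−g) = 6.3403/(0.1165−0.036) = 78.7614
P₀ = 5.1299/(1+0.1165)^1 + 6.1200/(1+0.1165)^2 + 78.7614/(1+0.1165)^2 = 72.6864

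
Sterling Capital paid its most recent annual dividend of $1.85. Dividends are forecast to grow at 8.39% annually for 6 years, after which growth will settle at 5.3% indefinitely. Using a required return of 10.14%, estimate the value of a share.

Two-stage DDM. Project D₁…D_6 at 0.0839, terminal growth 0.053, discount at r = 0.1014.
D_1 = 2.0052
D_2 = 2.1735
D_3 = 2.3558
D_4 = 2.5535
D_5 = 2.7677
D_6 = 2.9999
Terminal value at t=6: TV = D_7/(r−g) = 3.1589/(0.1014−0.053) = 65.2665
P₀ = 2.0052/(1+0.1014)^1 + 2.1735/(1+0.1014)^2 + 2.3558/(1+0.1014)^3 + 2.5535/(1+0.1014)^4 + 2.7677/(1+0.1014)^5 + 2.9999/(1+0.1014)^6 + 65.2665/(1+0.1014)^6 = 47.0599

$47.06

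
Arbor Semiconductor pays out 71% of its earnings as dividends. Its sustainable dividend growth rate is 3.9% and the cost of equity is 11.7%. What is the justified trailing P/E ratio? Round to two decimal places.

9.46

Justified trailing P/E = b(1+g)/(r−g) = 0.71×(1+0.039)/(0.117−0.039) = 9.4576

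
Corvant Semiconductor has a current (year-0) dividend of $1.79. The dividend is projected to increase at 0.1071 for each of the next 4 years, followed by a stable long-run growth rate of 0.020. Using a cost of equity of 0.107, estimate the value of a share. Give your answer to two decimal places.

Two-stage DDM. Project D₁…D_4 at 0.1071, terminal growth 0.02, discount at r = 0.107.
D_1 = 1.9817
D_2 = 2.1940
D_3 = 2.4289
D_4 = 2.6891
Terminal value at t=4: TV = D_5/(r−g) = 2.7428/(0.107−0.02) = 31.5269
P₀ = 1.9817/(1+0.107)^1 + 2.1940/(1+0.107)^2 + 2.4289/(1+0.107)^3 + 2.6891/(1+0.107)^4 + 31.5269/(1+0.107)^4 = 28.1554

$28.16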